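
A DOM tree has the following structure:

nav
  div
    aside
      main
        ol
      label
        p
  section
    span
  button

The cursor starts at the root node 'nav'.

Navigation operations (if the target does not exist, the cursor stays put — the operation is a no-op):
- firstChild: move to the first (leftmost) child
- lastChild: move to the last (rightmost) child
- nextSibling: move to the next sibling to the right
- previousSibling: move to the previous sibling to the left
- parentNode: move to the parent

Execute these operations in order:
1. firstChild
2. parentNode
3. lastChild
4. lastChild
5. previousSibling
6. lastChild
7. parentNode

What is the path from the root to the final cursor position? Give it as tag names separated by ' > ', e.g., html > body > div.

After 1 (firstChild): div
After 2 (parentNode): nav
After 3 (lastChild): button
After 4 (lastChild): button (no-op, stayed)
After 5 (previousSibling): section
After 6 (lastChild): span
After 7 (parentNode): section

Answer: nav > section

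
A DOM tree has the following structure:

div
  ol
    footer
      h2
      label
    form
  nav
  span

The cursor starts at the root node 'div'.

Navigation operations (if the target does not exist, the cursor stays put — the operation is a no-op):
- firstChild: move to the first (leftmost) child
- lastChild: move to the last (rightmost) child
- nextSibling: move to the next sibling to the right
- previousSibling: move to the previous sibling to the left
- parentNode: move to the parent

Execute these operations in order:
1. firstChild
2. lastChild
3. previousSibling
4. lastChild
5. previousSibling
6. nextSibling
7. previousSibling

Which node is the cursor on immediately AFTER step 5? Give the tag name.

Answer: h2

Derivation:
After 1 (firstChild): ol
After 2 (lastChild): form
After 3 (previousSibling): footer
After 4 (lastChild): label
After 5 (previousSibling): h2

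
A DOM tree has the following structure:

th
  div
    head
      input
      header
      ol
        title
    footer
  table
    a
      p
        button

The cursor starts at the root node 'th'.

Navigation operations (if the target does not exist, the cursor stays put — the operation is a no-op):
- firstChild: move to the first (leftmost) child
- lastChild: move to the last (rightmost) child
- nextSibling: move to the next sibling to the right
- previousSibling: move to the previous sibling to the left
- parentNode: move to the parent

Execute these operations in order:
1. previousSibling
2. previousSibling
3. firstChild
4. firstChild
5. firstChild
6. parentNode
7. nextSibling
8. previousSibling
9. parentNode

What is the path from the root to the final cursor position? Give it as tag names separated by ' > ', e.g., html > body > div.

Answer: th > div

Derivation:
After 1 (previousSibling): th (no-op, stayed)
After 2 (previousSibling): th (no-op, stayed)
After 3 (firstChild): div
After 4 (firstChild): head
After 5 (firstChild): input
After 6 (parentNode): head
After 7 (nextSibling): footer
After 8 (previousSibling): head
After 9 (parentNode): div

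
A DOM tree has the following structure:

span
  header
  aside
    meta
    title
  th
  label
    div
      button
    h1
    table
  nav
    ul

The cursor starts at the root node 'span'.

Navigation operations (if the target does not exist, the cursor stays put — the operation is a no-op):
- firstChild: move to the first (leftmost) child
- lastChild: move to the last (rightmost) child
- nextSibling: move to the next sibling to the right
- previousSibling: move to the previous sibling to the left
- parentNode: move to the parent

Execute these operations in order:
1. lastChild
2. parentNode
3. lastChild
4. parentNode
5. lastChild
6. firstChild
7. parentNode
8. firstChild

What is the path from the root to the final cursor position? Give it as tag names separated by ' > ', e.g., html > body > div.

Answer: span > nav > ul

Derivation:
After 1 (lastChild): nav
After 2 (parentNode): span
After 3 (lastChild): nav
After 4 (parentNode): span
After 5 (lastChild): nav
After 6 (firstChild): ul
After 7 (parentNode): nav
After 8 (firstChild): ul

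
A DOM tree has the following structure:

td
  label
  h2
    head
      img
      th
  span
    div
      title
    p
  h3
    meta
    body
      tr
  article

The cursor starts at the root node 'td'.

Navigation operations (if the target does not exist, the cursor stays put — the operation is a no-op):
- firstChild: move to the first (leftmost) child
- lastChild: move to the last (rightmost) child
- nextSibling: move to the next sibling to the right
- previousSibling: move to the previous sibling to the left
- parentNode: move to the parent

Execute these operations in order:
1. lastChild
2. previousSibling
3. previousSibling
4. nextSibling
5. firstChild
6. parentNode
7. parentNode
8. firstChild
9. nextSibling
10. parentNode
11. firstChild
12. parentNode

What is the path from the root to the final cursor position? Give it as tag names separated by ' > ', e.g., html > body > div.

Answer: td

Derivation:
After 1 (lastChild): article
After 2 (previousSibling): h3
After 3 (previousSibling): span
After 4 (nextSibling): h3
After 5 (firstChild): meta
After 6 (parentNode): h3
After 7 (parentNode): td
After 8 (firstChild): label
After 9 (nextSibling): h2
After 10 (parentNode): td
After 11 (firstChild): label
After 12 (parentNode): td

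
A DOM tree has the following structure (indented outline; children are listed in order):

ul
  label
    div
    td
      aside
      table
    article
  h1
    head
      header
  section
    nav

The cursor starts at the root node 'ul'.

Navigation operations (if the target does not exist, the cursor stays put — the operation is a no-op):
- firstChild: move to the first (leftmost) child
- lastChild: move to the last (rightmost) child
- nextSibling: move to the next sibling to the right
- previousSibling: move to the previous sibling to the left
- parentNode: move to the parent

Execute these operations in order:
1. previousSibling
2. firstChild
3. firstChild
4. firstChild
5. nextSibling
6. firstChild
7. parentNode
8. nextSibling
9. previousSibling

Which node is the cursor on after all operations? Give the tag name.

After 1 (previousSibling): ul (no-op, stayed)
After 2 (firstChild): label
After 3 (firstChild): div
After 4 (firstChild): div (no-op, stayed)
After 5 (nextSibling): td
After 6 (firstChild): aside
After 7 (parentNode): td
After 8 (nextSibling): article
After 9 (previousSibling): td

Answer: td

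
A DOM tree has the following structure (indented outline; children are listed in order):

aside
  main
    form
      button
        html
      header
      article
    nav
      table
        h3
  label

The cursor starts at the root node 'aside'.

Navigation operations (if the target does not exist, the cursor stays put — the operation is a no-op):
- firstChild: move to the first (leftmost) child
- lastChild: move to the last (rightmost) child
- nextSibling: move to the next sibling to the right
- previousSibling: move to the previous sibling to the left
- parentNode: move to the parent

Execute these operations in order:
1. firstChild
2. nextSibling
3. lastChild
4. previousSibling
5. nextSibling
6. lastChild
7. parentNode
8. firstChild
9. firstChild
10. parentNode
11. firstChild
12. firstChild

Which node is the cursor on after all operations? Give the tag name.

After 1 (firstChild): main
After 2 (nextSibling): label
After 3 (lastChild): label (no-op, stayed)
After 4 (previousSibling): main
After 5 (nextSibling): label
After 6 (lastChild): label (no-op, stayed)
After 7 (parentNode): aside
After 8 (firstChild): main
After 9 (firstChild): form
After 10 (parentNode): main
After 11 (firstChild): form
After 12 (firstChild): button

Answer: button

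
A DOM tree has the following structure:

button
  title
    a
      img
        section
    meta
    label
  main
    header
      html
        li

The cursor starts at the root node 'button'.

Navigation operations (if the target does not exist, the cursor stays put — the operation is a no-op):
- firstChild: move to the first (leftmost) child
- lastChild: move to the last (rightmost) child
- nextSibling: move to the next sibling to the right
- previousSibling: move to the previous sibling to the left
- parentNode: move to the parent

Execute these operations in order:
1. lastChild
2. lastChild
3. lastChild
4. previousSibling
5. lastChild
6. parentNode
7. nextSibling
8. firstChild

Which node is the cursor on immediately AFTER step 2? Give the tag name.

After 1 (lastChild): main
After 2 (lastChild): header

Answer: header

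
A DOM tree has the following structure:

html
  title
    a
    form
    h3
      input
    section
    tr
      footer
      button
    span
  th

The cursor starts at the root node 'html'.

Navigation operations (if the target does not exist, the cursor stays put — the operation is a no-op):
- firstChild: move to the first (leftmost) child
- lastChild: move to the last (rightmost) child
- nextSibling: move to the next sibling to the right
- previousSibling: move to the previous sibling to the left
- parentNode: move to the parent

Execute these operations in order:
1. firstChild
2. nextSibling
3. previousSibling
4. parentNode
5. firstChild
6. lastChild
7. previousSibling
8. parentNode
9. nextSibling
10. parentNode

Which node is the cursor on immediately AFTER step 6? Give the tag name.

After 1 (firstChild): title
After 2 (nextSibling): th
After 3 (previousSibling): title
After 4 (parentNode): html
After 5 (firstChild): title
After 6 (lastChild): span

Answer: span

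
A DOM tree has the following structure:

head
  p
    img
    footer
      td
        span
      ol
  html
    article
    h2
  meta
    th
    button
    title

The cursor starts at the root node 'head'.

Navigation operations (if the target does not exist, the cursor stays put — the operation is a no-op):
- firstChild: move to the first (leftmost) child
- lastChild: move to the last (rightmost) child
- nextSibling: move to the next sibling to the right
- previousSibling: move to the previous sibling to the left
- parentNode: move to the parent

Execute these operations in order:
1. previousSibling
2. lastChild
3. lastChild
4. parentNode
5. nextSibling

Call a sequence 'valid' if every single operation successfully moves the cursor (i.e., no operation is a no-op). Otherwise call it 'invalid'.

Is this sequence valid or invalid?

Answer: invalid

Derivation:
After 1 (previousSibling): head (no-op, stayed)
After 2 (lastChild): meta
After 3 (lastChild): title
After 4 (parentNode): meta
After 5 (nextSibling): meta (no-op, stayed)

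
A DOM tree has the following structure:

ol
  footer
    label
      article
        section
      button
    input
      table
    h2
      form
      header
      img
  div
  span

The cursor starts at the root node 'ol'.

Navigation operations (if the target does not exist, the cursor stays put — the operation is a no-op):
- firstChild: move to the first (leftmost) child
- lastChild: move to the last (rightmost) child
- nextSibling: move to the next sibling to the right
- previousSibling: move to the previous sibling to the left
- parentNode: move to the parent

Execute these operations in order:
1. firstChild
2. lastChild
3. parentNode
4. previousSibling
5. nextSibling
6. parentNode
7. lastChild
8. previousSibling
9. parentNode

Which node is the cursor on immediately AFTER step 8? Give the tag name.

After 1 (firstChild): footer
After 2 (lastChild): h2
After 3 (parentNode): footer
After 4 (previousSibling): footer (no-op, stayed)
After 5 (nextSibling): div
After 6 (parentNode): ol
After 7 (lastChild): span
After 8 (previousSibling): div

Answer: div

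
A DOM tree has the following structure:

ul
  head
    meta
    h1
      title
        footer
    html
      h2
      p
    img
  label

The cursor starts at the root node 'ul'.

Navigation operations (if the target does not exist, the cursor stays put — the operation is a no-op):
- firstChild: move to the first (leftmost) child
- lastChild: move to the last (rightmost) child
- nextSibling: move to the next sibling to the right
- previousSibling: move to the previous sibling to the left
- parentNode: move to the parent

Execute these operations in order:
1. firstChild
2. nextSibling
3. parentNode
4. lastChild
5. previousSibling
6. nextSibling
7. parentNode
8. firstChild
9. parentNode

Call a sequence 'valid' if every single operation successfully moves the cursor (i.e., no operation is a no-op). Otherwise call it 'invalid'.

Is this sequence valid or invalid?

After 1 (firstChild): head
After 2 (nextSibling): label
After 3 (parentNode): ul
After 4 (lastChild): label
After 5 (previousSibling): head
After 6 (nextSibling): label
After 7 (parentNode): ul
After 8 (firstChild): head
After 9 (parentNode): ul

Answer: valid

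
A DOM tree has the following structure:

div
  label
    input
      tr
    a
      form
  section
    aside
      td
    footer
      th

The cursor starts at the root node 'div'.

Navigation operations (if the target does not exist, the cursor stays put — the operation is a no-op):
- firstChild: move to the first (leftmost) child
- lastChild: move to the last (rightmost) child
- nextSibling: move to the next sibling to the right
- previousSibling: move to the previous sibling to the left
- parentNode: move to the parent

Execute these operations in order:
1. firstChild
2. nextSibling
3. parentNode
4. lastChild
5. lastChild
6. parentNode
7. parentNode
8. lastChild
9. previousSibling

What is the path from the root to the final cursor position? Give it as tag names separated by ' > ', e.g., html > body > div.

After 1 (firstChild): label
After 2 (nextSibling): section
After 3 (parentNode): div
After 4 (lastChild): section
After 5 (lastChild): footer
After 6 (parentNode): section
After 7 (parentNode): div
After 8 (lastChild): section
After 9 (previousSibling): label

Answer: div > label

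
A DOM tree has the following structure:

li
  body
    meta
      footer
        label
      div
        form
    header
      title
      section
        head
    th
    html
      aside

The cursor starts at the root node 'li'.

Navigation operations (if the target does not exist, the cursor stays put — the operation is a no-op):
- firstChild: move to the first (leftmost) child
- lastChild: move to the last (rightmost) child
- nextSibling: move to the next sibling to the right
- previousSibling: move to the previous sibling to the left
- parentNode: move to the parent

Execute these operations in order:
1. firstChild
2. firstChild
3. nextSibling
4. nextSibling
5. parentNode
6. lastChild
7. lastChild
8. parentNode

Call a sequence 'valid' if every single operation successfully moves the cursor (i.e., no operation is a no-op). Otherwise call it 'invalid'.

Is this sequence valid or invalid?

Answer: valid

Derivation:
After 1 (firstChild): body
After 2 (firstChild): meta
After 3 (nextSibling): header
After 4 (nextSibling): th
After 5 (parentNode): body
After 6 (lastChild): html
After 7 (lastChild): aside
After 8 (parentNode): html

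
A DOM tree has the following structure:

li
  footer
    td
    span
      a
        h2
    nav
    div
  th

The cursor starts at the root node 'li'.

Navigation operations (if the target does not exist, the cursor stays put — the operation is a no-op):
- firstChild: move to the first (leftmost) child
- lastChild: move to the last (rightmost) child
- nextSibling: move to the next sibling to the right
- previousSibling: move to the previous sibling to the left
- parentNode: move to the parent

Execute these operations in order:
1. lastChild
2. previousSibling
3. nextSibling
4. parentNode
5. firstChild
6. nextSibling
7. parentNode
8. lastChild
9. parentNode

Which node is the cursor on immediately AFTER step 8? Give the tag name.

Answer: th

Derivation:
After 1 (lastChild): th
After 2 (previousSibling): footer
After 3 (nextSibling): th
After 4 (parentNode): li
After 5 (firstChild): footer
After 6 (nextSibling): th
After 7 (parentNode): li
After 8 (lastChild): th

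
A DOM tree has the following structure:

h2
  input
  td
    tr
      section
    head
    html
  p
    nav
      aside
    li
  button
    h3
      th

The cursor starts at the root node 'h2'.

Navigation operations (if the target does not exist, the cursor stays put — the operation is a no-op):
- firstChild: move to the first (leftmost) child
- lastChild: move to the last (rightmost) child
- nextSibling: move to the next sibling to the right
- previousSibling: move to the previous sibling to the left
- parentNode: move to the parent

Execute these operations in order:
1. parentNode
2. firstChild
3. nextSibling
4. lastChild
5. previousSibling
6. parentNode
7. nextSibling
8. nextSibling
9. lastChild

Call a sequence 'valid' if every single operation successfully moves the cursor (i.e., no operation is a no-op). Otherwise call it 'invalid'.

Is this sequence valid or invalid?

Answer: invalid

Derivation:
After 1 (parentNode): h2 (no-op, stayed)
After 2 (firstChild): input
After 3 (nextSibling): td
After 4 (lastChild): html
After 5 (previousSibling): head
After 6 (parentNode): td
After 7 (nextSibling): p
After 8 (nextSibling): button
After 9 (lastChild): h3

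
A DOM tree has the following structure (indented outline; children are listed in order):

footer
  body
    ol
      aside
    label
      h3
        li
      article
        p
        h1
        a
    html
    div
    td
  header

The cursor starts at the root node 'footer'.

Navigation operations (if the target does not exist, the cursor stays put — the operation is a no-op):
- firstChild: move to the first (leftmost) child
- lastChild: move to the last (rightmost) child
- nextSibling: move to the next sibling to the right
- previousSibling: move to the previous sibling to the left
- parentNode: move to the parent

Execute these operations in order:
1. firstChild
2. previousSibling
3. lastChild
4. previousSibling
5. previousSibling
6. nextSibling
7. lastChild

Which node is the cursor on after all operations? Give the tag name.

After 1 (firstChild): body
After 2 (previousSibling): body (no-op, stayed)
After 3 (lastChild): td
After 4 (previousSibling): div
After 5 (previousSibling): html
After 6 (nextSibling): div
After 7 (lastChild): div (no-op, stayed)

Answer: div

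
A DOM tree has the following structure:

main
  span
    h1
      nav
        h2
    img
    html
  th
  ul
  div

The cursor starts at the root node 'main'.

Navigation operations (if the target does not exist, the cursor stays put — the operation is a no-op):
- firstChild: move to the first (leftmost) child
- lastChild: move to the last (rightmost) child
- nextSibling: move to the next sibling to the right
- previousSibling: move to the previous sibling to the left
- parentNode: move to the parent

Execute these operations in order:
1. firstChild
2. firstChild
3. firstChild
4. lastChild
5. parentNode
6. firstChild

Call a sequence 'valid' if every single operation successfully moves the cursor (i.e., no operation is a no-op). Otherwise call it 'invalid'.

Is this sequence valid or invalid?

After 1 (firstChild): span
After 2 (firstChild): h1
After 3 (firstChild): nav
After 4 (lastChild): h2
After 5 (parentNode): nav
After 6 (firstChild): h2

Answer: valid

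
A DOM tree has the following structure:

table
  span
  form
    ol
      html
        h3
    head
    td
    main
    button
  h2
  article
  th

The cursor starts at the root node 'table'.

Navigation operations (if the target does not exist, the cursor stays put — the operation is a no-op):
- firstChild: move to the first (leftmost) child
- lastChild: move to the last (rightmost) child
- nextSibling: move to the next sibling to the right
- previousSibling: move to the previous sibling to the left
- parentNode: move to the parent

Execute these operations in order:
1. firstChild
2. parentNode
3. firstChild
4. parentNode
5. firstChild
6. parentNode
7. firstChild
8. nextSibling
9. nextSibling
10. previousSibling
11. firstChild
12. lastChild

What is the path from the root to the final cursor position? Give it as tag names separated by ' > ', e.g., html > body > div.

Answer: table > form > ol > html

Derivation:
After 1 (firstChild): span
After 2 (parentNode): table
After 3 (firstChild): span
After 4 (parentNode): table
After 5 (firstChild): span
After 6 (parentNode): table
After 7 (firstChild): span
After 8 (nextSibling): form
After 9 (nextSibling): h2
After 10 (previousSibling): form
After 11 (firstChild): ol
After 12 (lastChild): html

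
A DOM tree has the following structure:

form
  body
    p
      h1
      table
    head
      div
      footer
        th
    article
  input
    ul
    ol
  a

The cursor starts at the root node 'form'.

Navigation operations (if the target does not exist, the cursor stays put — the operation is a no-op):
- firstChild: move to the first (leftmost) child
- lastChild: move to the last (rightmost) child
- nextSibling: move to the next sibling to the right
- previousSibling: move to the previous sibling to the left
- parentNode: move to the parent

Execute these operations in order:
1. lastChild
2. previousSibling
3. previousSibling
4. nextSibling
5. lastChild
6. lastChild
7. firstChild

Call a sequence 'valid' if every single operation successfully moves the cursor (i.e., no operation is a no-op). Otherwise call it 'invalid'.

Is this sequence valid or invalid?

Answer: invalid

Derivation:
After 1 (lastChild): a
After 2 (previousSibling): input
After 3 (previousSibling): body
After 4 (nextSibling): input
After 5 (lastChild): ol
After 6 (lastChild): ol (no-op, stayed)
After 7 (firstChild): ol (no-op, stayed)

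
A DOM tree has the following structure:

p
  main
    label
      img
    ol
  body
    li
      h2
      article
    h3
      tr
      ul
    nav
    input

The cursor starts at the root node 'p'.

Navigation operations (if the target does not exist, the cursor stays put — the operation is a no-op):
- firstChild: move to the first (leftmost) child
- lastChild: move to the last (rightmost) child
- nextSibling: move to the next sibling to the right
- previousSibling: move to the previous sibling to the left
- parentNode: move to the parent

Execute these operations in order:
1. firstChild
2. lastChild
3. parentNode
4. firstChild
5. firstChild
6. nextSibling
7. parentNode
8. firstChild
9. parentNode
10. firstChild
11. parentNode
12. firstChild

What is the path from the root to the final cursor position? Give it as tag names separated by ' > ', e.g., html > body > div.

Answer: p > main > label > img

Derivation:
After 1 (firstChild): main
After 2 (lastChild): ol
After 3 (parentNode): main
After 4 (firstChild): label
After 5 (firstChild): img
After 6 (nextSibling): img (no-op, stayed)
After 7 (parentNode): label
After 8 (firstChild): img
After 9 (parentNode): label
After 10 (firstChild): img
After 11 (parentNode): label
After 12 (firstChild): img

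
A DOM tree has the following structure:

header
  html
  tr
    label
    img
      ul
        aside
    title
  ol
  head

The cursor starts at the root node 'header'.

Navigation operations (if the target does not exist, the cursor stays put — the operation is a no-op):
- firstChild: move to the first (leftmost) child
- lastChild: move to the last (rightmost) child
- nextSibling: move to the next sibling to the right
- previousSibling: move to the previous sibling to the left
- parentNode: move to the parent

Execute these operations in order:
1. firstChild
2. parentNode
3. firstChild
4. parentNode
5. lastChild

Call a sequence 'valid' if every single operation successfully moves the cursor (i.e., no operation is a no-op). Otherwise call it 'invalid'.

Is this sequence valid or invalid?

After 1 (firstChild): html
After 2 (parentNode): header
After 3 (firstChild): html
After 4 (parentNode): header
After 5 (lastChild): head

Answer: valid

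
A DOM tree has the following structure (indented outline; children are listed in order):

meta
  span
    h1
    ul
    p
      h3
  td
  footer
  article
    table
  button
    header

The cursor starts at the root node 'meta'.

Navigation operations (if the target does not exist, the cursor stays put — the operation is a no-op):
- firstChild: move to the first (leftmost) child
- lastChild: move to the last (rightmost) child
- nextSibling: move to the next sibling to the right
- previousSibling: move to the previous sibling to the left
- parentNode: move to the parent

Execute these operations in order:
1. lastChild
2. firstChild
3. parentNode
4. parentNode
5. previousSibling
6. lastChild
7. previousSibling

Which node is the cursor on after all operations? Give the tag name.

After 1 (lastChild): button
After 2 (firstChild): header
After 3 (parentNode): button
After 4 (parentNode): meta
After 5 (previousSibling): meta (no-op, stayed)
After 6 (lastChild): button
After 7 (previousSibling): article

Answer: article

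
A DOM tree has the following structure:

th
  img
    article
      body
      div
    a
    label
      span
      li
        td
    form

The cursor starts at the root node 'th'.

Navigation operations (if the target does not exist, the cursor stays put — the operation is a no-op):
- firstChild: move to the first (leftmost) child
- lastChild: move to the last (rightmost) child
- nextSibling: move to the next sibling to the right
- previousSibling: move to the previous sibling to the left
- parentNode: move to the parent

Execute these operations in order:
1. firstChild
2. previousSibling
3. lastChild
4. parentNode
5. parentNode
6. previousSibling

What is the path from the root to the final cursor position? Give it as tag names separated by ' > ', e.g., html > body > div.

After 1 (firstChild): img
After 2 (previousSibling): img (no-op, stayed)
After 3 (lastChild): form
After 4 (parentNode): img
After 5 (parentNode): th
After 6 (previousSibling): th (no-op, stayed)

Answer: th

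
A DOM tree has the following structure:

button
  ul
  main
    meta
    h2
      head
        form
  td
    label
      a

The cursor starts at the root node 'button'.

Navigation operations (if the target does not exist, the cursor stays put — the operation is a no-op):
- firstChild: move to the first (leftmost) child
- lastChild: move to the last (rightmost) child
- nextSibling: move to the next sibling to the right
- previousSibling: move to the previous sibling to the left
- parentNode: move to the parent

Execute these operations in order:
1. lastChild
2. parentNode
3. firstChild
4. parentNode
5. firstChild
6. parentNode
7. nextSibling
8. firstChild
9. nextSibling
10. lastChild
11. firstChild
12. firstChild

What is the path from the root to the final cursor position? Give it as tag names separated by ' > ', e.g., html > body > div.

Answer: button > main > h2 > head > form

Derivation:
After 1 (lastChild): td
After 2 (parentNode): button
After 3 (firstChild): ul
After 4 (parentNode): button
After 5 (firstChild): ul
After 6 (parentNode): button
After 7 (nextSibling): button (no-op, stayed)
After 8 (firstChild): ul
After 9 (nextSibling): main
After 10 (lastChild): h2
After 11 (firstChild): head
After 12 (firstChild): form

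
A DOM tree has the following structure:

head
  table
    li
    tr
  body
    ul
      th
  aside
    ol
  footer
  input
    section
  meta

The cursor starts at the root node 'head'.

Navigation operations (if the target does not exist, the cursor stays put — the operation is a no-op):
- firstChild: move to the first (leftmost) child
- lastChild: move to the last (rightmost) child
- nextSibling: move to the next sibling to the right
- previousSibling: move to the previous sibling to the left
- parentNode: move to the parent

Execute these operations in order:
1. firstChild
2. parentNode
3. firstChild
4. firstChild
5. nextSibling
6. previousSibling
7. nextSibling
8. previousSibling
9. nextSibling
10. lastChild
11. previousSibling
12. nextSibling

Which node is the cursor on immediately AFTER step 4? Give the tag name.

Answer: li

Derivation:
After 1 (firstChild): table
After 2 (parentNode): head
After 3 (firstChild): table
After 4 (firstChild): li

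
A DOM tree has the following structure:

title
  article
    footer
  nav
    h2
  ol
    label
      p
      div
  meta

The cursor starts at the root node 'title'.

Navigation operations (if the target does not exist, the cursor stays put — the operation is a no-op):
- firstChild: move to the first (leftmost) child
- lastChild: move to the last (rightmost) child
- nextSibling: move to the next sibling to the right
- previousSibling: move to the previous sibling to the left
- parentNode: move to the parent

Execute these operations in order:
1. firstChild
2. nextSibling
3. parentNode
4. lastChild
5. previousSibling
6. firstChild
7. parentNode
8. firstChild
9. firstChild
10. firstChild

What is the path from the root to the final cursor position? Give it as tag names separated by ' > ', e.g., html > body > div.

Answer: title > ol > label > p

Derivation:
After 1 (firstChild): article
After 2 (nextSibling): nav
After 3 (parentNode): title
After 4 (lastChild): meta
After 5 (previousSibling): ol
After 6 (firstChild): label
After 7 (parentNode): ol
After 8 (firstChild): label
After 9 (firstChild): p
After 10 (firstChild): p (no-op, stayed)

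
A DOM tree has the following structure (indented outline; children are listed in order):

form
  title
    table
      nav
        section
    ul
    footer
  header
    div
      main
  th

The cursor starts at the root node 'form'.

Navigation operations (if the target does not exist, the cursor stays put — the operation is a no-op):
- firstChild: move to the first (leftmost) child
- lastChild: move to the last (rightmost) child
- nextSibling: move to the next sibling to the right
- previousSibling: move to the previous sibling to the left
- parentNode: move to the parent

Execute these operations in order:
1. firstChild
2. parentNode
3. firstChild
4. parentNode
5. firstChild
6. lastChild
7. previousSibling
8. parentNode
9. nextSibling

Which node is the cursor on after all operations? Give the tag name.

After 1 (firstChild): title
After 2 (parentNode): form
After 3 (firstChild): title
After 4 (parentNode): form
After 5 (firstChild): title
After 6 (lastChild): footer
After 7 (previousSibling): ul
After 8 (parentNode): title
After 9 (nextSibling): header

Answer: header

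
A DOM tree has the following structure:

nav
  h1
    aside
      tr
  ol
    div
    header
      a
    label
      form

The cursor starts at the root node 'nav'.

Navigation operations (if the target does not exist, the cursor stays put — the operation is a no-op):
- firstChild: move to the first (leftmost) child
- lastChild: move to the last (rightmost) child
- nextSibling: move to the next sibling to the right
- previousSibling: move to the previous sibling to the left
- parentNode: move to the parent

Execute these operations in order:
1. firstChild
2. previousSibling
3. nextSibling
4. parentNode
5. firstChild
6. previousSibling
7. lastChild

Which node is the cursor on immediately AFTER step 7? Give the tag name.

After 1 (firstChild): h1
After 2 (previousSibling): h1 (no-op, stayed)
After 3 (nextSibling): ol
After 4 (parentNode): nav
After 5 (firstChild): h1
After 6 (previousSibling): h1 (no-op, stayed)
After 7 (lastChild): aside

Answer: aside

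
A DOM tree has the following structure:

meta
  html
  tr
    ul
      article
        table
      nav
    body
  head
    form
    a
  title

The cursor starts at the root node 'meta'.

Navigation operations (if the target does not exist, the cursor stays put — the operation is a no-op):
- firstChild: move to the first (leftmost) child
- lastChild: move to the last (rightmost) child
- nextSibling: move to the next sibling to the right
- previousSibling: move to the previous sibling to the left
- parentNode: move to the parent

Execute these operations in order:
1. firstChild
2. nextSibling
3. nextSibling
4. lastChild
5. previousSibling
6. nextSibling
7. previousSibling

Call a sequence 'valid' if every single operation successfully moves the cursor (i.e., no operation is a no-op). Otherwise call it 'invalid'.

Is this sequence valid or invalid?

Answer: valid

Derivation:
After 1 (firstChild): html
After 2 (nextSibling): tr
After 3 (nextSibling): head
After 4 (lastChild): a
After 5 (previousSibling): form
After 6 (nextSibling): a
After 7 (previousSibling): form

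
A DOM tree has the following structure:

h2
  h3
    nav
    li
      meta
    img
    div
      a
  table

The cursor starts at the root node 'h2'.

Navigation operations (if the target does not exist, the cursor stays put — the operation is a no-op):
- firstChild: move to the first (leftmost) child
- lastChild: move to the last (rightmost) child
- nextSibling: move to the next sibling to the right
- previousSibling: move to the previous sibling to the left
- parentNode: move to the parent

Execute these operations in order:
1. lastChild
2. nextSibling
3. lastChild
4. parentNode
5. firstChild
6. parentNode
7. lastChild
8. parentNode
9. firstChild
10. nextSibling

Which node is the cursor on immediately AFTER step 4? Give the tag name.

After 1 (lastChild): table
After 2 (nextSibling): table (no-op, stayed)
After 3 (lastChild): table (no-op, stayed)
After 4 (parentNode): h2

Answer: h2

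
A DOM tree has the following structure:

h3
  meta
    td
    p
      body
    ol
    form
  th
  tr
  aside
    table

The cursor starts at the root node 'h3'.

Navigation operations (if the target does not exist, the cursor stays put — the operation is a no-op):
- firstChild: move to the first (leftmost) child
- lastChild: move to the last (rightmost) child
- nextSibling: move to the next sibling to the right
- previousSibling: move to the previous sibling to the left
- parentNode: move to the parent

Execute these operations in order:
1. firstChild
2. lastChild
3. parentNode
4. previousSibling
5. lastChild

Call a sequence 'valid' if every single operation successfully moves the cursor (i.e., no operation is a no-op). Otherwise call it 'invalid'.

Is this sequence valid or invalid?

Answer: invalid

Derivation:
After 1 (firstChild): meta
After 2 (lastChild): form
After 3 (parentNode): meta
After 4 (previousSibling): meta (no-op, stayed)
After 5 (lastChild): form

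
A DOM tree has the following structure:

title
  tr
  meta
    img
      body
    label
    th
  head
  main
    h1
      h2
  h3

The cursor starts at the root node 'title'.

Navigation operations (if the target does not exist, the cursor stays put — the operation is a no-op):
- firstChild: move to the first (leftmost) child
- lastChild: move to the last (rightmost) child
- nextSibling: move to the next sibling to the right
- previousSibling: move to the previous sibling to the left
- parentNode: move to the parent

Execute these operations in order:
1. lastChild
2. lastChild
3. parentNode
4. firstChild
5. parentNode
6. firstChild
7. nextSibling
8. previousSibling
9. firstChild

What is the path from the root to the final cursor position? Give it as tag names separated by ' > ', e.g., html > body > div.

Answer: title > tr

Derivation:
After 1 (lastChild): h3
After 2 (lastChild): h3 (no-op, stayed)
After 3 (parentNode): title
After 4 (firstChild): tr
After 5 (parentNode): title
After 6 (firstChild): tr
After 7 (nextSibling): meta
After 8 (previousSibling): tr
After 9 (firstChild): tr (no-op, stayed)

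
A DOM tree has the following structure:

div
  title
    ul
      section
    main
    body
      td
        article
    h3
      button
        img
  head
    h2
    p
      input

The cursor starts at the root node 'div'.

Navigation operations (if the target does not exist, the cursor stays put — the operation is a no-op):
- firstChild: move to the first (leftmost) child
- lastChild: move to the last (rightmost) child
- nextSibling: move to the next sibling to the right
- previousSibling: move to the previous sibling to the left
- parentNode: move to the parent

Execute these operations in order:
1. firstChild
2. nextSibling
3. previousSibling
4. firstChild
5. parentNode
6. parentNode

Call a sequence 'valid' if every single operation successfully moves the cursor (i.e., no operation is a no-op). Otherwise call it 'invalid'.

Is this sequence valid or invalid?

Answer: valid

Derivation:
After 1 (firstChild): title
After 2 (nextSibling): head
After 3 (previousSibling): title
After 4 (firstChild): ul
After 5 (parentNode): title
After 6 (parentNode): div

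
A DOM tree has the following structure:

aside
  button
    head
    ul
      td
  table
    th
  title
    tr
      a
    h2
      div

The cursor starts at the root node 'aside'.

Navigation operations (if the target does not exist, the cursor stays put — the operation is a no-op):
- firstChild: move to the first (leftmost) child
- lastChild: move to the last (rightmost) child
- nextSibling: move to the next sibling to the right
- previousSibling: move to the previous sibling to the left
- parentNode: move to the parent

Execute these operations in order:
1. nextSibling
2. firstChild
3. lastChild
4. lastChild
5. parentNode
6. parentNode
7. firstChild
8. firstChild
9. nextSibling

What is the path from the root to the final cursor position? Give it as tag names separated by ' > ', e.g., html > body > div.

After 1 (nextSibling): aside (no-op, stayed)
After 2 (firstChild): button
After 3 (lastChild): ul
After 4 (lastChild): td
After 5 (parentNode): ul
After 6 (parentNode): button
After 7 (firstChild): head
After 8 (firstChild): head (no-op, stayed)
After 9 (nextSibling): ul

Answer: aside > button > ul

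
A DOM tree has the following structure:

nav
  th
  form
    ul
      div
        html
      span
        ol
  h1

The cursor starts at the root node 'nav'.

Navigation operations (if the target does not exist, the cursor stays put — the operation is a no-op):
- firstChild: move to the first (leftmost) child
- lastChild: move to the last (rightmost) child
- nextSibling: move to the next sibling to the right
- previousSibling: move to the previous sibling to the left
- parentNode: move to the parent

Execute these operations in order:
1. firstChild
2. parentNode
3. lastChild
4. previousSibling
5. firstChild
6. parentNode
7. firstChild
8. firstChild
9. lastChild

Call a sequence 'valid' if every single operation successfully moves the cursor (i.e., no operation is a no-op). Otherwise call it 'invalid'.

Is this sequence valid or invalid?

Answer: valid

Derivation:
After 1 (firstChild): th
After 2 (parentNode): nav
After 3 (lastChild): h1
After 4 (previousSibling): form
After 5 (firstChild): ul
After 6 (parentNode): form
After 7 (firstChild): ul
After 8 (firstChild): div
After 9 (lastChild): html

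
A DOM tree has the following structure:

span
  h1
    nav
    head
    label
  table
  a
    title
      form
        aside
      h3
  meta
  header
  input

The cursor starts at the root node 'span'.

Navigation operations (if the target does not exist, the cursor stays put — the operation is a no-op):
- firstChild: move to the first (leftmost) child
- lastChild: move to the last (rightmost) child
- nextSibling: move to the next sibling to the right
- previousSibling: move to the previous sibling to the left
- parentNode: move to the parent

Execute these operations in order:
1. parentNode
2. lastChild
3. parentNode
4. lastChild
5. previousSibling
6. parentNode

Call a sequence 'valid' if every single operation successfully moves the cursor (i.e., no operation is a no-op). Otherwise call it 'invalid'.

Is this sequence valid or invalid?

Answer: invalid

Derivation:
After 1 (parentNode): span (no-op, stayed)
After 2 (lastChild): input
After 3 (parentNode): span
After 4 (lastChild): input
After 5 (previousSibling): header
After 6 (parentNode): span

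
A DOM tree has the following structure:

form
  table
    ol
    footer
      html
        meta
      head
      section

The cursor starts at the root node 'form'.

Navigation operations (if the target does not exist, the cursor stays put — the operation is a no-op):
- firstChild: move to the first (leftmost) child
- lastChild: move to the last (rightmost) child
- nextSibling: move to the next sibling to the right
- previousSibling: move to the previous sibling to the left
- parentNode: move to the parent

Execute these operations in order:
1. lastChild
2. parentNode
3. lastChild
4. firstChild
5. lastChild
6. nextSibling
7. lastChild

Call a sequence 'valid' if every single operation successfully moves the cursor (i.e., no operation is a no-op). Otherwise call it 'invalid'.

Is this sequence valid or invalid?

After 1 (lastChild): table
After 2 (parentNode): form
After 3 (lastChild): table
After 4 (firstChild): ol
After 5 (lastChild): ol (no-op, stayed)
After 6 (nextSibling): footer
After 7 (lastChild): section

Answer: invalid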